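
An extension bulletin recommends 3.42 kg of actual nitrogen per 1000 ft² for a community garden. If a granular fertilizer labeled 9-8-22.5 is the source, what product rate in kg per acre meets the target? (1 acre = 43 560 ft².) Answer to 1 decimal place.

Product per 1000 ft² = 3.42 / 9% = 38 kg.
Convert to per acre: 38 × 43.56 = 1655.28 kg.

1655.3 kg of product per acre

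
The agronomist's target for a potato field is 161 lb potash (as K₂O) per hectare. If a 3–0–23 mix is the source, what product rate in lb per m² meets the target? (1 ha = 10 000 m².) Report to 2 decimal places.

Product per hectare = 161 / 23% = 700 lb.
Convert to per m²: 700 × 0.0001 = 0.07 lb.

0.07 lb of product per sq m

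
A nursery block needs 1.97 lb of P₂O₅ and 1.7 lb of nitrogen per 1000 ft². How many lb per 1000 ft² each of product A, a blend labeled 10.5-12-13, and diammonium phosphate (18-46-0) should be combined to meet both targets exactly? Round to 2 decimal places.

16.01 lb product A, 0.11 lb diammonium phosphate

Let a = lb of product A, b = lb of diammonium phosphate (per 1000 ft²).
P₂O₅: 0.12·a + 0.46·b = 1.97
N: 0.105·a + 0.18·b = 1.7
Solving simultaneously: a = 16.0075, b = 0.106742.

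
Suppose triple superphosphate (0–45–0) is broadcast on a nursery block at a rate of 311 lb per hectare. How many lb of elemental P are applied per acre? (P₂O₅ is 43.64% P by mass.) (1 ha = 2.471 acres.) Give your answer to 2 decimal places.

P₂O₅ per hectare = 311 × 45% = 139.95 lb.
Elemental P = 139.95 × 0.4364 = 61.0742 lb per hectare.
Convert to per acre: 61.0742 × 0.404694 = 24.7164 lb.

24.72 lb P per acre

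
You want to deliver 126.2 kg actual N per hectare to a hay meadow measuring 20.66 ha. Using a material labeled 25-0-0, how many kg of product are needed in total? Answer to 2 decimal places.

Product per hectare = 126.2 / 25% = 504.8 kg.
Total product = 504.8 × 20.66 = 10429.168 kg.

10429.17 kg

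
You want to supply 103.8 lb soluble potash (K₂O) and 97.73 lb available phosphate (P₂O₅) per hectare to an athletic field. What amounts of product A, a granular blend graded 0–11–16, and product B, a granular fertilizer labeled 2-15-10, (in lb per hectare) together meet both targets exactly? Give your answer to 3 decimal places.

445.923 lb product A, 324.523 lb product B

Let a = lb of product A, b = lb of product B (per hectare).
K₂O: 0.16·a + 0.1·b = 103.8
P₂O₅: 0.11·a + 0.15·b = 97.73
Solving simultaneously: a = 445.9231, b = 324.5231.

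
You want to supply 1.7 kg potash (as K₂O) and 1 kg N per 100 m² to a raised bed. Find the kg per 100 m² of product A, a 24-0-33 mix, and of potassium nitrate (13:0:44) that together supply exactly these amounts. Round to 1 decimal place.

Per-100 m² balance (a = product A, b = potassium nitrate):
K₂O: 0.33·a + 0.44·b = 1.7
N: 0.24·a + 0.13·b = 1
Solving simultaneously: a = 3.49282, b = 1.24402.

3.5 kg product A, 1.2 kg potassium nitrate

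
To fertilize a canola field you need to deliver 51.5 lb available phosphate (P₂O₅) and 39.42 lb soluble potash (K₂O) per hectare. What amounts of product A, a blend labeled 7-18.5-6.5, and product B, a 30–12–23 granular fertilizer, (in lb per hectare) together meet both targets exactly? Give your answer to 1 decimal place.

Per-hectare balance (a = product A, b = product B):
P₂O₅: 0.185·a + 0.12·b = 51.5
K₂O: 0.065·a + 0.23·b = 39.42
Solving simultaneously: a = 204.737, b = 113.531.

204.7 lb product A, 113.5 lb product B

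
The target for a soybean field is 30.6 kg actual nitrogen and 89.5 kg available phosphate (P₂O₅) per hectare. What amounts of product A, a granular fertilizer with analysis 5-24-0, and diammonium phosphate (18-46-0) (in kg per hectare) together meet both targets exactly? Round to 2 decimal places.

100.69 kg product A, 142.03 kg diammonium phosphate

Let a = kg of product A, b = kg of diammonium phosphate (per hectare).
N: 0.05·a + 0.18·b = 30.6
P₂O₅: 0.24·a + 0.46·b = 89.5
Solving simultaneously: a = 100.693, b = 142.0297.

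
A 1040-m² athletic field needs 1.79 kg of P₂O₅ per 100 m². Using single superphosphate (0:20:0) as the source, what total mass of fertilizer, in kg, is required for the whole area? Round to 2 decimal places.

93.08 kg

Product per 100 m² = 1.79 / 20% = 8.95 kg.
Total product = 8.95 × 1040 / 100 = 93.08 kg.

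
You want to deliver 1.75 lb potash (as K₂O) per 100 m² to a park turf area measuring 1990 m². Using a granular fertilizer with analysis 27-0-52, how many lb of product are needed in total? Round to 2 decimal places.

Product per 100 m² = 1.75 / 52% = 3.36538 lb.
Total product = 3.36538 × 1990 / 100 = 66.9712 lb.

66.97 lb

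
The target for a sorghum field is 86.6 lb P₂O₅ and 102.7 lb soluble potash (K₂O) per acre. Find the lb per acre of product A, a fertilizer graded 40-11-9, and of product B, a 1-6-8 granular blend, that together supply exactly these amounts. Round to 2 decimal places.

Let a = lb of product A, b = lb of product B (per acre).
P₂O₅: 0.11·a + 0.06·b = 86.6
K₂O: 0.09·a + 0.08·b = 102.7
Solving simultaneously: a = 225.294, b = 1030.294.

225.29 lb product A, 1030.29 lb product B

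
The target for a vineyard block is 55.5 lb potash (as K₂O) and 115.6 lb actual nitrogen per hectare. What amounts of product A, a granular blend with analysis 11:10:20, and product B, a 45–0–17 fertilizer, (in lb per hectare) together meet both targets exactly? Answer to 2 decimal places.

74.66 lb product A, 238.64 lb product B

With a, b = lb per hectare of product A and product B:
K₂O: 0.2·a + 0.17·b = 55.5
N: 0.11·a + 0.45·b = 115.6
From row1: a = (55.5 − 0.17·b) / 0.2.
Into row2: 0.11·(55.5 − 0.17·b)/0.2 + 0.45·b = 115.6 → b = 238.6396, a = 74.6564.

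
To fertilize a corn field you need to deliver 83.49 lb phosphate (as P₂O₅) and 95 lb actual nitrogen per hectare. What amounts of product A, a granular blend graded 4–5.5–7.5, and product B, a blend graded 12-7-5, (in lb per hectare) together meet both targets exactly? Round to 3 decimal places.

886.526 lb product A, 496.158 lb product B

With a, b = lb per hectare of product A and product B:
P₂O₅: 0.055·a + 0.07·b = 83.49
N: 0.04·a + 0.12·b = 95
Eliminate a: (row1) − 0.055/0.04·(row2) → -0.095·b = -47.135, so b = 496.1579.
Back-substitute: a = (83.49 − 0.07·496.1579) / 0.055 = 886.5263.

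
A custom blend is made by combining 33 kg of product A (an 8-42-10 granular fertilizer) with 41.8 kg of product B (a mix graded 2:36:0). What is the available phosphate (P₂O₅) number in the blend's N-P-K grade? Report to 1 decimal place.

38.6% P₂O₅

Total mass = 33 + 41.8 = 74.8 kg.
P₂O₅ mass = 42%×33 + 36%×41.8 = 28.908 kg.
% P₂O₅ = 28.908 / 74.8 = 38.6471%.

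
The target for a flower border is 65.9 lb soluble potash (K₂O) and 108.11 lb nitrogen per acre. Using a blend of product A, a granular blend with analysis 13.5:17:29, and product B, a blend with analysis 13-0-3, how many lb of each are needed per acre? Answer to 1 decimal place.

With a, b = lb per acre of product A and product B:
K₂O: 0.29·a + 0.03·b = 65.9
N: 0.135·a + 0.13·b = 108.11
From row1: a = (65.9 − 0.03·b) / 0.29.
Into row2: 0.135·(65.9 − 0.03·b)/0.29 + 0.13·b = 108.11 → b = 667.322, a = 158.208.

158.2 lb product A, 667.3 lb product B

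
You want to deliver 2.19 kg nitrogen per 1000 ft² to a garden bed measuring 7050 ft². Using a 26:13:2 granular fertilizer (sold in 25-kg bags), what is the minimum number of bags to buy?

Product per 1000 ft² = 2.19 / 26% = 8.42308 kg.
Total product = 8.42308 × 7050 / 1000 = 59.3827 kg.
Bags = ⌈59.3827 / 25⌉ = 3.

3 bags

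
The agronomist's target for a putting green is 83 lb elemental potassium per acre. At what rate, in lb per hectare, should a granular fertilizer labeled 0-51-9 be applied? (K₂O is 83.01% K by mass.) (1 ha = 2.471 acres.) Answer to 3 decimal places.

2745.225 lb of product per hectare

As K₂O: 83 / 0.8301 = 99.988 lb per acre.
Product per acre = 99.988 / 9% = 1110.98 lb.
Convert to per hectare: 1110.98 × 2.471 = 2745.2248 lb.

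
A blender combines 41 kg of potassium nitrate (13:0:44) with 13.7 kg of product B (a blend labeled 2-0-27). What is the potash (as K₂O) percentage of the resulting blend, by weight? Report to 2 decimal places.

Total mass = 41 + 13.7 = 54.7 kg.
K₂O mass = 44%×41 + 27%×13.7 = 21.739 kg.
% K₂O = 21.739 / 54.7 = 39.7422%.

39.74% K₂O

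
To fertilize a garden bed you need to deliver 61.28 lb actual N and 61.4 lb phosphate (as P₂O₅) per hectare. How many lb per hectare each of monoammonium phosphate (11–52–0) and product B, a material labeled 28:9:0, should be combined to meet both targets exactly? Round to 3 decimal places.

86.049 lb monoammonium phosphate, 185.052 lb product B

Per-hectare balance (a = monoammonium phosphate, b = product B):
N: 0.11·a + 0.28·b = 61.28
P₂O₅: 0.52·a + 0.09·b = 61.4
Solving simultaneously: a = 86.0486, b = 185.0523.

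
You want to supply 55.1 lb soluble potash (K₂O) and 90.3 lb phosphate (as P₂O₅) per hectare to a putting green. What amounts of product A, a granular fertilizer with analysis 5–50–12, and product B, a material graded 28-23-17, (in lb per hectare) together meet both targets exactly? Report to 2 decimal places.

With a, b = lb per hectare of product A and product B:
K₂O: 0.12·a + 0.17·b = 55.1
P₂O₅: 0.5·a + 0.23·b = 90.3
Solving simultaneously: a = 46.6551, b = 291.1847.

46.66 lb product A, 291.18 lb product B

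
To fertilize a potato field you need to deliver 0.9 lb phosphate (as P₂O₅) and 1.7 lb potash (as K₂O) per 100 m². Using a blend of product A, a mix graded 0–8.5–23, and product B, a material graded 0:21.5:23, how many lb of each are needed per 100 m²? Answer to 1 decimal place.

5.3 lb product A, 2.1 lb product B

With a, b = lb per 100 m² of product A and product B:
P₂O₅: 0.085·a + 0.215·b = 0.9
K₂O: 0.23·a + 0.23·b = 1.7
From row1: a = (0.9 − 0.215·b) / 0.085.
Into row2: 0.23·(0.9 − 0.215·b)/0.085 + 0.23·b = 1.7 → b = 2.0903, a = 5.301.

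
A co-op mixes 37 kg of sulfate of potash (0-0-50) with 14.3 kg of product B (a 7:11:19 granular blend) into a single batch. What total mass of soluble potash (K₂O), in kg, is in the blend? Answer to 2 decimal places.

21.22 kg K₂O

K₂O mass = 50%×37 + 19%×14.3 = 21.217 kg.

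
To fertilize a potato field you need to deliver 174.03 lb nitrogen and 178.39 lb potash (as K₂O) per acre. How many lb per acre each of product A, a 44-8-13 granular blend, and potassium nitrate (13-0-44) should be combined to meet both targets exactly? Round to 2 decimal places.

With a, b = lb per acre of product A and potassium nitrate:
N: 0.44·a + 0.13·b = 174.03
K₂O: 0.13·a + 0.44·b = 178.39
Solving simultaneously: a = 302.108, b = 316.173.

302.11 lb product A, 316.17 lb potassium nitrate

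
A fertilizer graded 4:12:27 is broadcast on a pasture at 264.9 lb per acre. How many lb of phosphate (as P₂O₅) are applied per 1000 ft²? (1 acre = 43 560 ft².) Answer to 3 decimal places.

0.730 lb P₂O₅ per thousand sq ft

P₂O₅ per acre = 264.9 × 12% = 31.788 lb.
Convert to per 1000 ft²: 31.788 × 0.0229568 = 0.729752 lb.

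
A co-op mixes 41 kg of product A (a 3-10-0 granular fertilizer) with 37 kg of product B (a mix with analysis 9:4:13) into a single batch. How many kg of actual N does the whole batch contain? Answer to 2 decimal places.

4.56 kg N

N mass = 3%×41 + 9%×37 = 4.56 kg.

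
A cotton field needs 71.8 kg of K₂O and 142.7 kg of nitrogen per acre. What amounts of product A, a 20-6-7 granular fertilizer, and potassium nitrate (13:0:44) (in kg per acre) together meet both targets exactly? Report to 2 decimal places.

Per-acre balance (a = product A, b = potassium nitrate):
K₂O: 0.07·a + 0.44·b = 71.8
N: 0.2·a + 0.13·b = 142.7
Solving simultaneously: a = 677.4905, b = 55.3992.

677.49 kg product A, 55.40 kg potassium nitrate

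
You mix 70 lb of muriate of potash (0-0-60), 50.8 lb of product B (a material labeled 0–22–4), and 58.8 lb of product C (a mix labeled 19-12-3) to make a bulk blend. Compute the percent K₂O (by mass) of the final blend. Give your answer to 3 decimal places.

Total mass = 70 + 50.8 + 58.8 = 179.6 lb.
K₂O mass = 60%×70 + 4%×50.8 + 3%×58.8 = 45.796 lb.
% K₂O = 45.796 / 179.6 = 25.4989%.

25.499% K₂O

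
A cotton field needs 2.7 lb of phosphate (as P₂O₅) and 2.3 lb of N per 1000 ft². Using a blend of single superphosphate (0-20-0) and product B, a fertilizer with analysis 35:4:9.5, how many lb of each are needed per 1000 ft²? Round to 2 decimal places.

12.19 lb single superphosphate, 6.57 lb product B

With a, b = lb per 1000 ft² of single superphosphate and product B:
P₂O₅: 0.2·a + 0.04·b = 2.7
N: 0·a + 0.35·b = 2.3
Solving simultaneously: a = 12.1857, b = 6.57143.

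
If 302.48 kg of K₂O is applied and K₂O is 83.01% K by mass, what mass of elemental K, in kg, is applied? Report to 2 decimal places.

251.09 kg K

K = 302.48 × 0.8301 = 251.089 kg.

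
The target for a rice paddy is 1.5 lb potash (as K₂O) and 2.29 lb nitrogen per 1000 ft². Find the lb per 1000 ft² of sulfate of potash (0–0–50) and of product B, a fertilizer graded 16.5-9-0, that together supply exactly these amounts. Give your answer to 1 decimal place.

Per-1000 ft² balance (a = sulfate of potash, b = product B):
K₂O: 0.5·a + 0·b = 1.5
N: 0·a + 0.165·b = 2.29
Solving simultaneously: a = 3, b = 13.8788.

3.0 lb sulfate of potash, 13.9 lb product B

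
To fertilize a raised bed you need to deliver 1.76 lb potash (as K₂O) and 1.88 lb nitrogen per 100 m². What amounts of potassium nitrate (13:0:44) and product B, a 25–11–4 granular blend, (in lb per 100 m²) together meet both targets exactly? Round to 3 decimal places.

3.481 lb potassium nitrate, 5.710 lb product B

Per-100 m² balance (a = potassium nitrate, b = product B):
K₂O: 0.44·a + 0.04·b = 1.76
N: 0.13·a + 0.25·b = 1.88
Eliminate b: (row1) − 0.04/0.25·(row2) → 0.4192·a = 1.4592, so a = 3.48092.
Then b = (1.88 − 0.13·3.48092) / 0.25 = 5.70992.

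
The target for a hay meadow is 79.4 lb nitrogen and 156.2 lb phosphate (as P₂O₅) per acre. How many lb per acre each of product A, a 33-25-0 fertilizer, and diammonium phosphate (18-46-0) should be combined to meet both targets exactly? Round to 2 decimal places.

78.73 lb product A, 296.78 lb diammonium phosphate

With a, b = lb per acre of product A and diammonium phosphate:
N: 0.33·a + 0.18·b = 79.4
P₂O₅: 0.25·a + 0.46·b = 156.2
From row1: a = (79.4 − 0.18·b) / 0.33.
Into row2: 0.25·(79.4 − 0.18·b)/0.33 + 0.46·b = 156.2 → b = 296.779, a = 78.7266.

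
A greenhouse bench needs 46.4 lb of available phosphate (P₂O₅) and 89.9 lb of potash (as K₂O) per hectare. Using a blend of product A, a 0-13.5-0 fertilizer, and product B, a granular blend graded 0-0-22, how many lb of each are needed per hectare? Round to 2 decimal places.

343.70 lb product A, 408.64 lb product B

Per-hectare balance (a = product A, b = product B):
P₂O₅: 0.135·a + 0·b = 46.4
K₂O: 0·a + 0.22·b = 89.9
Solving simultaneously: a = 343.704, b = 408.636.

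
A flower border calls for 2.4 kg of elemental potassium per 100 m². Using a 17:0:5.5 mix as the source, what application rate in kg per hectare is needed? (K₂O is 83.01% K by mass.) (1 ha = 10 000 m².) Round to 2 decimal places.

5256.76 kg of product per hectare

As K₂O: 2.4 / 0.8301 = 2.89122 kg per 100 m².
Product per 100 m² = 2.89122 / 5.5% = 52.5676 kg.
Convert to per hectare: 52.5676 × 100 = 5256.7599 kg.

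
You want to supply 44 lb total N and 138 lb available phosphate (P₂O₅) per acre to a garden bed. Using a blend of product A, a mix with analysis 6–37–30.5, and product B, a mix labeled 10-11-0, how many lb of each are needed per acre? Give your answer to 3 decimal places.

294.737 lb product A, 263.158 lb product B

With a, b = lb per acre of product A and product B:
N: 0.06·a + 0.1·b = 44
P₂O₅: 0.37·a + 0.11·b = 138
Eliminate a: (row1) − 0.06/0.37·(row2) → 0.0821622·b = 21.6216, so b = 263.1579.
Back-substitute: a = (44 − 0.1·263.1579) / 0.06 = 294.7368.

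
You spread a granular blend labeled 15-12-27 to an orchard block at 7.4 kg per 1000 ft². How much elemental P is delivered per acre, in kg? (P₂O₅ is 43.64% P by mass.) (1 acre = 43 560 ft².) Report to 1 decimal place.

P₂O₅ per 1000 ft² = 7.4 × 12% = 0.888 kg.
Elemental P = 0.888 × 0.4364 = 0.387523 kg per 1000 ft².
Convert to per acre: 0.387523 × 43.56 = 16.8805 kg.

16.9 kg P per acre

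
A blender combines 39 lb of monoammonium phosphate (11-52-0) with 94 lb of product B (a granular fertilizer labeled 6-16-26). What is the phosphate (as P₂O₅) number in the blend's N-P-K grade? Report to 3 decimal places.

26.556% P₂O₅

Total mass = 39 + 94 = 133 lb.
P₂O₅ mass = 52%×39 + 16%×94 = 35.32 lb.
% P₂O₅ = 35.32 / 133 = 26.5564%.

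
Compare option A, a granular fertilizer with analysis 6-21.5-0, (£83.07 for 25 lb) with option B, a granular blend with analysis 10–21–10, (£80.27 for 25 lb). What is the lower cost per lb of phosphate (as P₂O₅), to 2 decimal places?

£15.29 per lb P₂O₅ (option B)

option A: P₂O₅ per bag = 25 × 21.5% = 5.375 lb; cost = 83.07 / 5.375 = £15.4549/lb P₂O₅.
option B: P₂O₅ per bag = 25 × 21% = 5.25 lb; cost = 80.27 / 5.25 = £15.2895/lb P₂O₅.
option B is cheaper.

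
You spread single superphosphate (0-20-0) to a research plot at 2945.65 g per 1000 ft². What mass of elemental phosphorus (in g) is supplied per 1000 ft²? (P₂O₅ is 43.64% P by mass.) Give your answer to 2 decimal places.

257.10 g P per thousand sq ft

P₂O₅ per 1000 ft² = 2945.65 × 20% = 589.13 g.
Elemental P = 589.13 × 0.4364 = 257.096 g per 1000 ft².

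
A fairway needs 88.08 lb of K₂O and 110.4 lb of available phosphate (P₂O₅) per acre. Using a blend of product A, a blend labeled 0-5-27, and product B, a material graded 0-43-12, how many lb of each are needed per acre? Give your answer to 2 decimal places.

223.67 lb product A, 230.74 lb product B

Let a = lb of product A, b = lb of product B (per acre).
K₂O: 0.27·a + 0.12·b = 88.08
P₂O₅: 0.05·a + 0.43·b = 110.4
Solving simultaneously: a = 223.673, b = 230.736.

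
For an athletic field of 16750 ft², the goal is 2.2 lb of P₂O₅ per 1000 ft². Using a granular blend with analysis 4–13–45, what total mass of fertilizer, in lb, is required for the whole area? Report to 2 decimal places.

Product per 1000 ft² = 2.2 / 13% = 16.9231 lb.
Total product = 16.9231 × 16750 / 1000 = 283.462 lb.

283.46 lb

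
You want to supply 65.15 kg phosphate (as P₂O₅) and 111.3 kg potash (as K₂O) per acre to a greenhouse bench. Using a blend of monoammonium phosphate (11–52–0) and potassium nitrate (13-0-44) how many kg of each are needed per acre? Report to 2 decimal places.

Let a = kg of monoammonium phosphate, b = kg of potassium nitrate (per acre).
P₂O₅: 0.52·a + 0·b = 65.15
K₂O: 0·a + 0.44·b = 111.3
Solving simultaneously: a = 125.288, b = 252.9545.

125.29 kg monoammonium phosphate, 252.95 kg potassium nitrate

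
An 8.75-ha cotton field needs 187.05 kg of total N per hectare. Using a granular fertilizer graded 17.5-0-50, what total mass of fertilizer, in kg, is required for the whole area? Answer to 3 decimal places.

Product per hectare = 187.05 / 17.5% = 1068.86 kg.
Total product = 1068.86 × 8.75 = 9352.5 kg.

9352.500 kg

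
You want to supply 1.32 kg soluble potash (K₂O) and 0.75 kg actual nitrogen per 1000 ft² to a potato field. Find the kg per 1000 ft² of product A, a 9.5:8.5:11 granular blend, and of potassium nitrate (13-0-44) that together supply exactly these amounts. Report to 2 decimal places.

Per-1000 ft² balance (a = product A, b = potassium nitrate):
K₂O: 0.11·a + 0.44·b = 1.32
N: 0.095·a + 0.13·b = 0.75
From row1: a = (1.32 − 0.44·b) / 0.11.
Into row2: 0.095·(1.32 − 0.44·b)/0.11 + 0.13·b = 0.75 → b = 1.56, a = 5.76.

5.76 kg product A, 1.56 kg potassium nitrate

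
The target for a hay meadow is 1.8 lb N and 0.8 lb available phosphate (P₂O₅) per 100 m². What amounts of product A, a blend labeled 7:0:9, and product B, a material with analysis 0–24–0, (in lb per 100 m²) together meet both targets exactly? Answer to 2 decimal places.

Per-100 m² balance (a = product A, b = product B):
N: 0.07·a + 0·b = 1.8
P₂O₅: 0·a + 0.24·b = 0.8
Solving simultaneously: a = 25.7143, b = 3.33333.

25.71 lb product A, 3.33 lb product B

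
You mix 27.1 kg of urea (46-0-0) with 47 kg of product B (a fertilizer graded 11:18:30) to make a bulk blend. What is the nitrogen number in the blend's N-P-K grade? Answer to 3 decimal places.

Total mass = 27.1 + 47 = 74.1 kg.
N mass = 46%×27.1 + 11%×47 = 17.636 kg.
% N = 17.636 / 74.1 = 23.8003%.

23.800% N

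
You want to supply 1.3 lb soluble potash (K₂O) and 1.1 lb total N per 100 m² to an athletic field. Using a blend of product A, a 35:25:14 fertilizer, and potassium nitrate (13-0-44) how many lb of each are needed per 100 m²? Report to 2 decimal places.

2.32 lb product A, 2.22 lb potassium nitrate

Let a = lb of product A, b = lb of potassium nitrate (per 100 m²).
K₂O: 0.14·a + 0.44·b = 1.3
N: 0.35·a + 0.13·b = 1.1
Eliminate a: (row1) − 0.14/0.35·(row2) → 0.388·b = 0.86, so b = 2.21649.
Back-substitute: a = (1.3 − 0.44·2.21649) / 0.14 = 2.31959.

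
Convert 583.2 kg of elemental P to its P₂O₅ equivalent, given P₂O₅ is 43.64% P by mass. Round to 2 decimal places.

P₂O₅ = 583.2 / 0.4364 = 1336.389 kg.

1336.39 kg P₂O₅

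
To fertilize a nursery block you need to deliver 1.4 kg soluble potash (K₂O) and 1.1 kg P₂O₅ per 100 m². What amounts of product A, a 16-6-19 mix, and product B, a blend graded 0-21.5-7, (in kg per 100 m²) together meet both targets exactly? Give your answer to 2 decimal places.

With a, b = kg per 100 m² of product A and product B:
K₂O: 0.19·a + 0.07·b = 1.4
P₂O₅: 0.06·a + 0.215·b = 1.1
Eliminate a: (row1) − 0.19/0.06·(row2) → -0.610833·b = -2.08333, so b = 3.41064.
Back-substitute: a = (1.4 − 0.07·3.41064) / 0.19 = 6.11187.

6.11 kg product A, 3.41 kg product B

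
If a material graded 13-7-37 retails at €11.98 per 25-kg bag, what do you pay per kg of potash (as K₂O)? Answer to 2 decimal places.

€1.30 per kg K₂O

K₂O in bag = 25 × 37% = 9.25 kg.
Cost per kg K₂O = €11.98 / 9.25 = €1.2951.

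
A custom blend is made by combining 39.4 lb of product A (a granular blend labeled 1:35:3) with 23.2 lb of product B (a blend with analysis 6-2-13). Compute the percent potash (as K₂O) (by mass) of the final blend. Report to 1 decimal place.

Total mass = 39.4 + 23.2 = 62.6 lb.
K₂O mass = 3%×39.4 + 13%×23.2 = 4.198 lb.
% K₂O = 4.198 / 62.6 = 6.70607%.

6.7% K₂O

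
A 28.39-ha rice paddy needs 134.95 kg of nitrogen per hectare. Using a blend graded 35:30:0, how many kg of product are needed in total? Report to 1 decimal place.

Product per hectare = 134.95 / 35% = 385.571 kg.
Total product = 385.571 × 28.39 = 10946.37 kg.

10946.4 kg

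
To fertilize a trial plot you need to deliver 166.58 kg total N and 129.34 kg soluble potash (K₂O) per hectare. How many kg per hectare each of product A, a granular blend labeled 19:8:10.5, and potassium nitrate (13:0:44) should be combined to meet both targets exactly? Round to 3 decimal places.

807.448 kg product A, 101.268 kg potassium nitrate

Let a = kg of product A, b = kg of potassium nitrate (per hectare).
N: 0.19·a + 0.13·b = 166.58
K₂O: 0.105·a + 0.44·b = 129.34
Eliminate b: (row1) − 0.13/0.44·(row2) → 0.158977·a = 128.366, so a = 807.4482.
Then b = (129.34 − 0.105·807.4482) / 0.44 = 101.26805.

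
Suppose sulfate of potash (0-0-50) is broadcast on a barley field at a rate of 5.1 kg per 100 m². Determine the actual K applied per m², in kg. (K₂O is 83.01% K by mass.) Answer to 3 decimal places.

0.021 kg K per sq m

K₂O per 100 m² = 5.1 × 50% = 2.55 kg.
Elemental K = 2.55 × 0.8301 = 2.11675 kg per 100 m².
Convert to per m²: 2.11675 × 0.01 = 0.0211676 kg.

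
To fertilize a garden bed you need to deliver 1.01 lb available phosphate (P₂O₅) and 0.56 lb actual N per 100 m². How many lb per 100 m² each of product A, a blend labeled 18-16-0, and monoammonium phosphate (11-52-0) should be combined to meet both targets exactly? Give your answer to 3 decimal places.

With a, b = lb per 100 m² of product A and monoammonium phosphate:
P₂O₅: 0.16·a + 0.52·b = 1.01
N: 0.18·a + 0.11·b = 0.56
Eliminate b: (row1) − 0.52/0.11·(row2) → -0.690909·a = -1.63727, so a = 2.36974.
Then b = (0.56 − 0.18·2.36974) / 0.11 = 1.21316.

2.370 lb product A, 1.213 lb monoammonium phosphate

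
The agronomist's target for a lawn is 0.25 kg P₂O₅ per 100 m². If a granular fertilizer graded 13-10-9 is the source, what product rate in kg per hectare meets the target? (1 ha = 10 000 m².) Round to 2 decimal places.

Product per 100 m² = 0.25 / 10% = 2.5 kg.
Convert to per hectare: 2.5 × 100 = 250 kg.

250.00 kg of product per hectare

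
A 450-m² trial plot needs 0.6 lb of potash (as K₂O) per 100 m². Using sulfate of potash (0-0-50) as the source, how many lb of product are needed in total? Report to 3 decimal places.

Product per 100 m² = 0.6 / 50% = 1.2 lb.
Total product = 1.2 × 450 / 100 = 5.4 lb.

5.400 lb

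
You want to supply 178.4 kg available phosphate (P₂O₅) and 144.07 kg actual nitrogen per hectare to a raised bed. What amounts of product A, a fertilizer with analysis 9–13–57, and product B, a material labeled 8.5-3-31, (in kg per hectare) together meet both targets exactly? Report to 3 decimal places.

1298.431 kg product A, 320.132 kg product B

With a, b = kg per hectare of product A and product B:
P₂O₅: 0.13·a + 0.03·b = 178.4
N: 0.09·a + 0.085·b = 144.07
From row1: a = (178.4 − 0.03·b) / 0.13.
Into row2: 0.09·(178.4 − 0.03·b)/0.13 + 0.085·b = 144.07 → b = 320.1317, a = 1298.4311.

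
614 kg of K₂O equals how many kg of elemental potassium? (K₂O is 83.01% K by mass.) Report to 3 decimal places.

K = 614 × 0.8301 = 509.6814 kg.

509.681 kg K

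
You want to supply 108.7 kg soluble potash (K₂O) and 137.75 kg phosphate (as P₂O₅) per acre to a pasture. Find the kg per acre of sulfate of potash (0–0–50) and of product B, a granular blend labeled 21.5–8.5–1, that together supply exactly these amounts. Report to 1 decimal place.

185.0 kg sulfate of potash, 1620.6 kg product B

With a, b = kg per acre of sulfate of potash and product B:
K₂O: 0.5·a + 0.01·b = 108.7
P₂O₅: 0·a + 0.085·b = 137.75
Solving simultaneously: a = 184.988, b = 1620.59.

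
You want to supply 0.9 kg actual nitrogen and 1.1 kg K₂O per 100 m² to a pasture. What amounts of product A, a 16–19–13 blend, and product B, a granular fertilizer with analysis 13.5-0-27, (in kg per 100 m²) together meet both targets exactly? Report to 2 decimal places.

3.68 kg product A, 2.30 kg product B

Let a = kg of product A, b = kg of product B (per 100 m²).
N: 0.16·a + 0.135·b = 0.9
K₂O: 0.13·a + 0.27·b = 1.1
From row1: a = (0.9 − 0.135·b) / 0.16.
Into row2: 0.13·(0.9 − 0.135·b)/0.16 + 0.27·b = 1.1 → b = 2.30019, a = 3.68421.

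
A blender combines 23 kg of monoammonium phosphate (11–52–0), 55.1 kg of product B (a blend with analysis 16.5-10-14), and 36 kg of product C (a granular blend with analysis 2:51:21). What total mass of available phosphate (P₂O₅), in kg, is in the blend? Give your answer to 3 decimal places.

P₂O₅ mass = 52%×23 + 10%×55.1 + 51%×36 = 35.83 kg.

35.830 kg P₂O₅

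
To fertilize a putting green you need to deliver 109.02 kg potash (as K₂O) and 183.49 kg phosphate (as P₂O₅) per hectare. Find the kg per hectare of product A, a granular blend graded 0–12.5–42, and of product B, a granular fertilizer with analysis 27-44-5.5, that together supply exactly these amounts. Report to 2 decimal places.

212.88 kg product A, 356.55 kg product B

Per-hectare balance (a = product A, b = product B):
K₂O: 0.42·a + 0.055·b = 109.02
P₂O₅: 0.125·a + 0.44·b = 183.49
Eliminate a: (row1) − 0.42/0.125·(row2) → -1.4234·b = -507.506, so b = 356.545.
Back-substitute: a = (109.02 − 0.055·356.545) / 0.42 = 212.881.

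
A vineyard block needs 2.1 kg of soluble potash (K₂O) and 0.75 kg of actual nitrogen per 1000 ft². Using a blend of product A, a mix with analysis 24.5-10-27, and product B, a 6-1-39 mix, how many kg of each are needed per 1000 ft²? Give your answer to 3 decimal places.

2.098 kg product A, 3.932 kg product B

Let a = kg of product A, b = kg of product B (per 1000 ft²).
K₂O: 0.27·a + 0.39·b = 2.1
N: 0.245·a + 0.06·b = 0.75
Eliminate b: (row1) − 0.39/0.06·(row2) → -1.3225·a = -2.775, so a = 2.0983.
Then b = (0.75 − 0.245·2.0983) / 0.06 = 3.93195.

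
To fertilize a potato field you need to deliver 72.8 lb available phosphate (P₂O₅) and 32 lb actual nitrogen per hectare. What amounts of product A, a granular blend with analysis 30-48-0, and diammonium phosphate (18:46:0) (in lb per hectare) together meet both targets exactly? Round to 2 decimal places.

31.32 lb product A, 125.58 lb diammonium phosphate

With a, b = lb per hectare of product A and diammonium phosphate:
P₂O₅: 0.48·a + 0.46·b = 72.8
N: 0.3·a + 0.18·b = 32
Solving simultaneously: a = 31.3178, b = 125.581.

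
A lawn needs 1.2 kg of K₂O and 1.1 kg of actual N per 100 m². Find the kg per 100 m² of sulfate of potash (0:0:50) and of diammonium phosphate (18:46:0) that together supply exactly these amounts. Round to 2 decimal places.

Let a = kg of sulfate of potash, b = kg of diammonium phosphate (per 100 m²).
K₂O: 0.5·a + 0·b = 1.2
N: 0·a + 0.18·b = 1.1
Solving simultaneously: a = 2.4, b = 6.11111.

2.40 kg sulfate of potash, 6.11 kg diammonium phosphate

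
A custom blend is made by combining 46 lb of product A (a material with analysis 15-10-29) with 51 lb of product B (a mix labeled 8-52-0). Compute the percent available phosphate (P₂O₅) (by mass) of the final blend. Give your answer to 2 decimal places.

Total mass = 46 + 51 = 97 lb.
P₂O₅ mass = 10%×46 + 52%×51 = 31.12 lb.
% P₂O₅ = 31.12 / 97 = 32.0825%.

32.08% P₂O₅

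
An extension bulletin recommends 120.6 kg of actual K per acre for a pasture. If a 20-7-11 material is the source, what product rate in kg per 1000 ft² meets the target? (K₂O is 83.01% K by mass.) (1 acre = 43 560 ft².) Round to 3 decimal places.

As K₂O: 120.6 / 0.8301 = 145.284 kg per acre.
Product per acre = 145.284 / 11% = 1320.76 kg.
Convert to per 1000 ft²: 1320.76 × 0.0229568 = 30.320499 kg.

30.320 kg of product per thousand sq ft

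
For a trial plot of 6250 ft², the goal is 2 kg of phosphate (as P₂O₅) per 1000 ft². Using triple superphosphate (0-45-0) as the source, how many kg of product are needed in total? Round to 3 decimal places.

27.778 kg

Product per 1000 ft² = 2 / 45% = 4.44444 kg.
Total product = 4.44444 × 6250 / 1000 = 27.7778 kg.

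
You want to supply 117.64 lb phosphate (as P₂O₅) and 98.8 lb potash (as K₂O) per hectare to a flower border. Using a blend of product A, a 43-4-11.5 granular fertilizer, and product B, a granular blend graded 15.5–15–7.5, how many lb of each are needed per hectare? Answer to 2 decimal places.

With a, b = lb per hectare of product A and product B:
P₂O₅: 0.04·a + 0.15·b = 117.64
K₂O: 0.115·a + 0.075·b = 98.8
From row1: a = (117.64 − 0.15·b) / 0.04.
Into row2: 0.115·(117.64 − 0.15·b)/0.04 + 0.075·b = 98.8 → b = 672.042, a = 420.842.

420.84 lb product A, 672.04 lb product B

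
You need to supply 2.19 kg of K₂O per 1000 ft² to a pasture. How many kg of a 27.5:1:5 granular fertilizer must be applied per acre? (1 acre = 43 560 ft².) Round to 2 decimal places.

Product per 1000 ft² = 2.19 / 5% = 43.8 kg.
Convert to per acre: 43.8 × 43.56 = 1907.928 kg.

1907.93 kg of product per acre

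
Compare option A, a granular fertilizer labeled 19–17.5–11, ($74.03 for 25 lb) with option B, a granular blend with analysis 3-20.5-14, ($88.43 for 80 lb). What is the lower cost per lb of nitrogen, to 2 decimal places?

option A: N per bag = 25 × 19% = 4.75 lb; cost = 74.03 / 4.75 = $15.5853/lb N.
option B: N per bag = 80 × 3% = 2.4 lb; cost = 88.43 / 2.4 = $36.8458/lb N.
option A is cheaper.

$15.59 per lb N (option A)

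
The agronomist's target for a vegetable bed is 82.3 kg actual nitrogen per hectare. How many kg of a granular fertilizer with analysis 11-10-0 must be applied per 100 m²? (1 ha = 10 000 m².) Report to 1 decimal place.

7.5 kg of product per hundred sq m

Product per hectare = 82.3 / 11% = 748.182 kg.
Convert to per 100 m²: 748.182 × 0.01 = 7.48182 kg.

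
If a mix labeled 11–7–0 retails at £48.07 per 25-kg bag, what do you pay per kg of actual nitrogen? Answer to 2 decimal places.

£17.48 per kg N

N in bag = 25 × 11% = 2.75 kg.
Cost per kg N = £48.07 / 2.75 = £17.4800.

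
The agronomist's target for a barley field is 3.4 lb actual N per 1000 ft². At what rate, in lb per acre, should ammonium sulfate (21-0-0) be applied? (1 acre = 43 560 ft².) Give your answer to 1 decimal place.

Product per 1000 ft² = 3.4 / 21% = 16.1905 lb.
Convert to per acre: 16.1905 × 43.56 = 705.257 lb.

705.3 lb of product per acre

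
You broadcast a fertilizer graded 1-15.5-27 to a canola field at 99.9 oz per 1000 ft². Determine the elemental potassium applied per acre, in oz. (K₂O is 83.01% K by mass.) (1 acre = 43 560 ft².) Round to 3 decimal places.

975.321 oz K per acre

K₂O per 1000 ft² = 99.9 × 27% = 26.973 oz.
Elemental K = 26.973 × 0.8301 = 22.3903 oz per 1000 ft².
Convert to per acre: 22.3903 × 43.56 = 975.3209 oz.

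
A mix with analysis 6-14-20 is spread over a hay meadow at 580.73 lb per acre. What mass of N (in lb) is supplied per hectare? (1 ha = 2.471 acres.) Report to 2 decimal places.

nitrogen per acre = 580.73 × 6% = 34.8438 lb.
Convert to per hectare: 34.8438 × 2.471 = 86.099 lb.

86.10 lb N per hectare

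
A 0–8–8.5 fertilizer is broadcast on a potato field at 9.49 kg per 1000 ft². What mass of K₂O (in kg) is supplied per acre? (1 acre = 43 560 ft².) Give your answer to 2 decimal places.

K₂O per 1000 ft² = 9.49 × 8.5% = 0.80665 kg.
Convert to per acre: 0.80665 × 43.56 = 35.1377 kg.

35.14 kg K₂O per acre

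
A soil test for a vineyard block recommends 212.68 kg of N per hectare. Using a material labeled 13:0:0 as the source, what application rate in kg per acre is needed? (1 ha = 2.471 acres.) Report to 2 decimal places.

Product per hectare = 212.68 / 13% = 1636 kg.
Convert to per acre: 1636 × 0.404694 = 662.0801 kg.

662.08 kg of product per acre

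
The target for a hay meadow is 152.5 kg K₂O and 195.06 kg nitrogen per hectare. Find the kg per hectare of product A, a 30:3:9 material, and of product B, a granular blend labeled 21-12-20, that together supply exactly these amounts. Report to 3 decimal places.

170.000 kg product A, 686.000 kg product B

Let a = kg of product A, b = kg of product B (per hectare).
K₂O: 0.09·a + 0.2·b = 152.5
N: 0.3·a + 0.21·b = 195.06
Eliminate b: (row1) − 0.2/0.21·(row2) → -0.195714·a = -33.2714, so a = 170.
Then b = (195.06 − 0.3·170) / 0.21 = 686.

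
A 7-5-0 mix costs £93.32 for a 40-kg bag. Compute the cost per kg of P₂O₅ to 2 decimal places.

P₂O₅ in bag = 40 × 5% = 2 kg.
Cost per kg P₂O₅ = £93.32 / 2 = £46.6600.

£46.66 per kg P₂O₅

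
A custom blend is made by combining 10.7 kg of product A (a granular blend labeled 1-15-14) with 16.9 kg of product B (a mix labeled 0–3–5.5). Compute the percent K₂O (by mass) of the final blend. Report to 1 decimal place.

Total mass = 10.7 + 16.9 = 27.6 kg.
K₂O mass = 14%×10.7 + 5.5%×16.9 = 2.4275 kg.
% K₂O = 2.4275 / 27.6 = 8.79529%.

8.8% K₂O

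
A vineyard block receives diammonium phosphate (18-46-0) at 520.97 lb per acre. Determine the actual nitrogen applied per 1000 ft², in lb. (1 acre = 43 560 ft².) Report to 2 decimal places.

nitrogen per acre = 520.97 × 18% = 93.7746 lb.
Convert to per 1000 ft²: 93.7746 × 0.0229568 = 2.15277 lb.

2.15 lb N per thousand sq ft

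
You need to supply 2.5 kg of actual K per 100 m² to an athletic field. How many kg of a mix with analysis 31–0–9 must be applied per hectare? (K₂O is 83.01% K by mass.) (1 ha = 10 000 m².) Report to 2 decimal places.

As K₂O: 2.5 / 0.8301 = 3.01169 kg per 100 m².
Product per 100 m² = 3.01169 / 9% = 33.4632 kg.
Convert to per hectare: 33.4632 × 100 = 3346.317 kg.

3346.32 kg of product per hectare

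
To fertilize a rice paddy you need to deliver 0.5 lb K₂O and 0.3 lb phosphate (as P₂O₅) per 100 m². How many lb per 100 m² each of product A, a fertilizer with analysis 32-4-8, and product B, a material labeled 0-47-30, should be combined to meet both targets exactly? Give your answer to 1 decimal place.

With a, b = lb per 100 m² of product A and product B:
K₂O: 0.08·a + 0.3·b = 0.5
P₂O₅: 0.04·a + 0.47·b = 0.3
Eliminate a: (row1) − 0.08/0.04·(row2) → -0.64·b = -0.1, so b = 0.15625.
Back-substitute: a = (0.5 − 0.3·0.15625) / 0.08 = 5.66406.

5.7 lb product A, 0.2 lb product B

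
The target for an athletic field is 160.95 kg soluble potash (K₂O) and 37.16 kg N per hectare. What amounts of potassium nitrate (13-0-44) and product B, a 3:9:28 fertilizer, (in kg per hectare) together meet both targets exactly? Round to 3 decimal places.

240.358 kg potassium nitrate, 197.116 kg product B

With a, b = kg per hectare of potassium nitrate and product B:
K₂O: 0.44·a + 0.28·b = 160.95
N: 0.13·a + 0.03·b = 37.16
Eliminate a: (row1) − 0.44/0.13·(row2) → 0.178462·b = 35.1777, so b = 197.1164.
Back-substitute: a = (160.95 − 0.28·197.1164) / 0.44 = 240.3578.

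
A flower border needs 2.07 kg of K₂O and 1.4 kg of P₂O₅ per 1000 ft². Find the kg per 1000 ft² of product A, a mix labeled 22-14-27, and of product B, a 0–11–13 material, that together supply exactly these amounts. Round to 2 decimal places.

Per-1000 ft² balance (a = product A, b = product B):
K₂O: 0.27·a + 0.13·b = 2.07
P₂O₅: 0.14·a + 0.11·b = 1.4
From row1: a = (2.07 − 0.13·b) / 0.27.
Into row2: 0.14·(2.07 − 0.13·b)/0.27 + 0.11·b = 1.4 → b = 7.66957, a = 3.97391.

3.97 kg product A, 7.67 kg product B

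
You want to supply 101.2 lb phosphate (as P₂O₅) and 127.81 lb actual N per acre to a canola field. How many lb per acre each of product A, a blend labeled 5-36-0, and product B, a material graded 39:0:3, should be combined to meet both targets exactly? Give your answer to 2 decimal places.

Let a = lb of product A, b = lb of product B (per acre).
P₂O₅: 0.36·a + 0·b = 101.2
N: 0.05·a + 0.39·b = 127.81
Solving simultaneously: a = 281.111, b = 291.678.

281.11 lb product A, 291.68 lb product B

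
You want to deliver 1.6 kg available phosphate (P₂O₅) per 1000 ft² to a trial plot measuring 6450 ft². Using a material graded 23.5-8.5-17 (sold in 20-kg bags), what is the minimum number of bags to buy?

Product per 1000 ft² = 1.6 / 8.5% = 18.8235 kg.
Total product = 18.8235 × 6450 / 1000 = 121.412 kg.
Bags = ⌈121.412 / 20⌉ = 7.

7 bags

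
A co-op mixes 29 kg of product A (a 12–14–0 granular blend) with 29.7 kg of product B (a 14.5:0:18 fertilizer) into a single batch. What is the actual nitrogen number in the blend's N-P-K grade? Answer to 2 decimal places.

13.26% N

Total mass = 29 + 29.7 = 58.7 kg.
N mass = 12%×29 + 14.5%×29.7 = 7.7865 kg.
% N = 7.7865 / 58.7 = 13.2649%.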